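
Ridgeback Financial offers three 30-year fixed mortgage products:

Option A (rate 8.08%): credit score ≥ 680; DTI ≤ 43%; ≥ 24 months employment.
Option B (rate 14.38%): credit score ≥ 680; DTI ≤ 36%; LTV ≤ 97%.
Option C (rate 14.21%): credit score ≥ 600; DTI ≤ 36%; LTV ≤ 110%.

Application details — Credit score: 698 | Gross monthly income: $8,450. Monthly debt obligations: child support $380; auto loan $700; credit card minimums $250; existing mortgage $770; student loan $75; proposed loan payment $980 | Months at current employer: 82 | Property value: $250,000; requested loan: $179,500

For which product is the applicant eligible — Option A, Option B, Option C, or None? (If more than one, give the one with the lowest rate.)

Total debts = (380 + 700 + 250 + 770 + 75 + 980) = 3,155; DTI = 3,155/8,450 = 37.3%.
LTV = 179,500/250,000 = 71.8%.
Option A: score 698 ≥ 680; DTI 37.3% ≤ 43%; employment 82 ≥ 24 mo → qualifies.
Option B: score 698 ≥ 680; DTI 37.3% > 36%; LTV 71.8% ≤ 97% → does not qualify.
Option C: score 698 ≥ 600; DTI 37.3% > 36%; LTV 71.8% ≤ 110% → does not qualify.

Option A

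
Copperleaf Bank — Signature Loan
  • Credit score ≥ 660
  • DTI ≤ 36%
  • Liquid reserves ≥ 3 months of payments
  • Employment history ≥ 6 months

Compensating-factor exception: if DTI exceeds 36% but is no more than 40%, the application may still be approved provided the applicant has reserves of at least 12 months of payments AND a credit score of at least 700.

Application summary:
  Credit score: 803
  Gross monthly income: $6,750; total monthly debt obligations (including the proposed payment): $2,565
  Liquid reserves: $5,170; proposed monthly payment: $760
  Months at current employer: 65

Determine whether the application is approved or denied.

Denied

Credit score 803 ≥ 660 (meets base)
DTI: 2,565 ÷ 6,750 = 38%, over the 36% base limit.
Liquid reserves cover 5,170/760 = 6.8 months — ≥ 3 required
Employment 65 ≥ 6 months
38% falls in the override range (36%–40%), so the compensating-factor test applies.
Reserves 6.8 < 12 months; credit score 803 ≥ 700.
Override conditions not both satisfied; exception does not apply.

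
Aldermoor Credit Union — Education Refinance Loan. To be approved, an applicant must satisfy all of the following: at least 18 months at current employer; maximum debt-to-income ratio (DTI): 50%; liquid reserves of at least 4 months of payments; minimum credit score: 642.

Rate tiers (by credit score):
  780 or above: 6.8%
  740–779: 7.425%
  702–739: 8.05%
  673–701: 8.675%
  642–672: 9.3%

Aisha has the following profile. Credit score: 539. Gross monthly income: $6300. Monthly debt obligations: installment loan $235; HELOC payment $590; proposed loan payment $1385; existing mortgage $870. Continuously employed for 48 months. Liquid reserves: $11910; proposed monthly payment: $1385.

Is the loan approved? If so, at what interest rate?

Credit score 539 < 642 (below minimum)
Employment 48 ≥ 18 months
Reserves: 11,910 ÷ 1,385 = 8.6 months (meets 4-month minimum)
Total monthly debts = (235 + 590 + 1,385 + 870) = 3,080. DTI: 3,080 ÷ 6,300 = 48.9%, within the 50% cap
Not all requirements met → denied.

Denied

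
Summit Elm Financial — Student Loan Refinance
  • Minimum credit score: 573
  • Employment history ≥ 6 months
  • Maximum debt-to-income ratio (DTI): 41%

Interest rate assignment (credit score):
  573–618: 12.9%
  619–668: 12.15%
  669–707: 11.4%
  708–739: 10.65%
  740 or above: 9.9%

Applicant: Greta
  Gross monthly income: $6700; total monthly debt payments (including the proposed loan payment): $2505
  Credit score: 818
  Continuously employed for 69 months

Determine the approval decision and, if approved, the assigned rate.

Credit score 818 ≥ 573 (meets minimum)
Employment 69 ≥ 6 months
Debt-to-income = 2,505/6,700 = 37.4% — meets 41% limit
All requirements met. Score 818 falls in the 740 or above tier → 9.9%.

Approved at 9.9%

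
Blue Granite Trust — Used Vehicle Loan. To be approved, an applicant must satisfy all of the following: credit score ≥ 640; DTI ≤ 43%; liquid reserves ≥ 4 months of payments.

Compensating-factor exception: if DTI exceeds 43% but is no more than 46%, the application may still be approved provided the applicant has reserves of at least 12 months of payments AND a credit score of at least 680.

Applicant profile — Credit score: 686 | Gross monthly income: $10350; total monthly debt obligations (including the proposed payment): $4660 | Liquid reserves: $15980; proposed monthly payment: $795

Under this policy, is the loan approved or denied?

Credit score 686 ≥ 640 (meets base)
DTI = 4,660/10,350 = 45% > 43% — standard DTI limit exceeded.
Reserves: 15,980 ÷ 795 = 20.1 months (meets 4-month minimum)
45% falls in the override range (43%–46%), so the compensating-factor test applies.
Override check — reserves: 20.1 mo (ok); score: 686 (ok).
Both override conditions satisfied; DTI exception granted.

Approved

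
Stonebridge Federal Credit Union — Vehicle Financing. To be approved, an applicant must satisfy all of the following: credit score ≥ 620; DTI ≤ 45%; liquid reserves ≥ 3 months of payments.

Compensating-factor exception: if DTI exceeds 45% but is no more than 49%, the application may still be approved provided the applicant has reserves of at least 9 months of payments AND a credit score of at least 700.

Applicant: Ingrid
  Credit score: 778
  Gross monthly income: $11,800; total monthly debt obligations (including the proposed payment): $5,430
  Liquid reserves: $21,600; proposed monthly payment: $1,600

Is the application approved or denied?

Approved

Credit score 778 ≥ 620 (meets base)
DTI = 5,430/11,800 = 46% > 45% — standard DTI limit exceeded.
Reserves = 21,600/1,600 = 13.5 months ≥ 3
46% falls in the override range (45%–49%), so the compensating-factor test applies.
Reserves 13.5 ≥ 9 months; credit score 778 ≥ 700.
Both compensating conditions met → exception applies.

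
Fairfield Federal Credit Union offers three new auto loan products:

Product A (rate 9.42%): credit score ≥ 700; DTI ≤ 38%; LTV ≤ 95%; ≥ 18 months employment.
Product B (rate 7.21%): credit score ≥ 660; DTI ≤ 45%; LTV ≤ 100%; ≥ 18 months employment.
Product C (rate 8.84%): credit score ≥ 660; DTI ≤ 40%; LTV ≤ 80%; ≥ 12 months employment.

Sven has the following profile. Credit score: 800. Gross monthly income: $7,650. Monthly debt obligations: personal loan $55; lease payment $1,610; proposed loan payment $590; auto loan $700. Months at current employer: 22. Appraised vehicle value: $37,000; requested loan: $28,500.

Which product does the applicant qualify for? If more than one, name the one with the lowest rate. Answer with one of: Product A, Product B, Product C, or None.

Product B

Total debts = (55 + 1,610 + 590 + 700) = 2,955; DTI = 2,955/7,650 = 38.6%.
LTV = 28,500/37,000 = 77%.
Product A: score 800 ≥ 700; DTI 38.6% > 38%; LTV 77% ≤ 95%; employment 22 ≥ 18 mo → does not qualify.
Product B: score 800 ≥ 660; DTI 38.6% ≤ 45%; LTV 77% ≤ 100%; employment 22 ≥ 18 mo → qualifies.
Product C: score 800 ≥ 660; DTI 38.6% ≤ 40%; LTV 77% ≤ 80%; employment 22 ≥ 12 mo → qualifies.
Qualifying: Product B, Product C. Lowest rate is 7.21% → Product B.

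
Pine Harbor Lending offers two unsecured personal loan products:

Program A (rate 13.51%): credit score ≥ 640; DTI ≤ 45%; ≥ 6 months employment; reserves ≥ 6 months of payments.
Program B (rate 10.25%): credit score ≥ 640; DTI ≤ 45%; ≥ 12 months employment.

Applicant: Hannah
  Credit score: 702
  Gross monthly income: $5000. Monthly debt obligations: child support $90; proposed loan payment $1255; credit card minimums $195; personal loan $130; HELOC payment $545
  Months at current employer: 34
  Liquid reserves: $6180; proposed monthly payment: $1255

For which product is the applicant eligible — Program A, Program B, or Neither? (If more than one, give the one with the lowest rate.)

Program B

Total debts = (90 + 1,255 + 195 + 130 + 545) = 2,215; DTI = 2,215/5,000 = 44.3%.
Reserves = 6,180/1,255 = 4.9 months.
Program A: score 702 ≥ 640; DTI 44.3% ≤ 45%; employment 34 ≥ 6 mo; reserves 4.9 < 6 mo → does not qualify.
Program B: score 702 ≥ 640; DTI 44.3% ≤ 45%; employment 34 ≥ 12 mo → qualifies.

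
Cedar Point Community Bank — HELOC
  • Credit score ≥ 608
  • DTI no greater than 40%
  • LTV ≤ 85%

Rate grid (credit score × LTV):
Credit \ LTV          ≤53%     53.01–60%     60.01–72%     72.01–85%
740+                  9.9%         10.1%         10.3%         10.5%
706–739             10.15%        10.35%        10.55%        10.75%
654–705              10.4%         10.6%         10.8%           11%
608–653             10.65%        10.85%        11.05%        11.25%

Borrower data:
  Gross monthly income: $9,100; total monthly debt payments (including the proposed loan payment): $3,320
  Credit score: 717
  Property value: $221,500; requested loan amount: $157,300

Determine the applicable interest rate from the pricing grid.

Credit score 717 ≥ 608; Debt-to-income = 3,320/9,100 = 36.5% — meets 40% limit
Loan-to-value = 157,300/221,500 = 71% — pass (85% max)
Credit 717 → row 706–739; LTV 71% → column 60.01–72%. Grid cell → 10.55%.

10.55%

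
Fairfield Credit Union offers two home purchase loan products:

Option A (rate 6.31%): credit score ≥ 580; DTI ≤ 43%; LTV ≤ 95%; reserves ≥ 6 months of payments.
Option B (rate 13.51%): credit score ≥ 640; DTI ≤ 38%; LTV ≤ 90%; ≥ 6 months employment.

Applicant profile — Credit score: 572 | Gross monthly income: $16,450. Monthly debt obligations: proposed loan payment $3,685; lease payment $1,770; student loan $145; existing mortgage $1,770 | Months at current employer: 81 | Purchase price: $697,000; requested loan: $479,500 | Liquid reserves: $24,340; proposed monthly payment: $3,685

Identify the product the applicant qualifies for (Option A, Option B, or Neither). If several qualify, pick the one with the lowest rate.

Neither

Total debts = (3,685 + 1,770 + 145 + 1,770) = 7,370; DTI = 7,370/16,450 = 44.8%.
LTV = 479,500/697,000 = 68.8%.
Reserves = 24,340/3,685 = 6.6 months.
Option A: score 572 < 580; DTI 44.8% > 43%; LTV 68.8% ≤ 95%; reserves 6.6 ≥ 6 mo → does not qualify.
Option B: score 572 < 640; DTI 44.8% > 38%; LTV 68.8% ≤ 90%; employment 81 ≥ 6 mo → does not qualify.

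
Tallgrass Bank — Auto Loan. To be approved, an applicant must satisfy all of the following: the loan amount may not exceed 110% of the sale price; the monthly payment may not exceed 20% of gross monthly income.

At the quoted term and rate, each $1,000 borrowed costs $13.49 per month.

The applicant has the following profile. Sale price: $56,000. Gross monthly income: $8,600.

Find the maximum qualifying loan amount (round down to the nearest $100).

$61,600

Payment cap: 20% × $8,600 = $1,720/month.
At $13.49 per $1,000, that supports 1,720/13.49 × 1,000 ≈ $127,501 → $127,500.
LTV cap: 110% × $56,000 = $61,600 → $61,600.
Binding constraint: loan-to-value.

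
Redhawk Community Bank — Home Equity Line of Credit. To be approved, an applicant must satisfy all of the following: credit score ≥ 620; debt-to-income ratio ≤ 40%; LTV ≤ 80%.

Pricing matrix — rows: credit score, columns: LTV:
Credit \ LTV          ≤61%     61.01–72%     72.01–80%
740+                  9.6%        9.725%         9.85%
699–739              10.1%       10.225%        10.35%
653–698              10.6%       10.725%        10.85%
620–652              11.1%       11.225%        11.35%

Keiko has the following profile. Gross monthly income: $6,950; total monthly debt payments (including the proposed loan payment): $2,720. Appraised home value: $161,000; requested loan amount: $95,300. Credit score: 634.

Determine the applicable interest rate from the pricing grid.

11.1%

Credit score 634 ≥ 620; DTI: 2,720 ÷ 6,950 = 39.1%, within the 40% cap
Loan-to-value = 95,300/161,000 = 59.2% — pass (80% max)
Row: 634 falls in 620–652. Column: 59.2% falls in ≤61%. Rate = 11.1%.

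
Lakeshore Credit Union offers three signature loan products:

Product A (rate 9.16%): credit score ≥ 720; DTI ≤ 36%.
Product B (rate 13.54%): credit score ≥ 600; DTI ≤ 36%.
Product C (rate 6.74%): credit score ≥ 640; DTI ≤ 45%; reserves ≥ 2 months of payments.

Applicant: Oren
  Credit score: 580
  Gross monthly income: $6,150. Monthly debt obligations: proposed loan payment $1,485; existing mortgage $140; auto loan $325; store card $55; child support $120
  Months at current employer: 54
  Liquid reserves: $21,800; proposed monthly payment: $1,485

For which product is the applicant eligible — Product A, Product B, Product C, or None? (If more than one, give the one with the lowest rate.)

None

Total debts = (1,485 + 140 + 325 + 55 + 120) = 2,125; DTI = 2,125/6,150 = 34.6%.
Reserves = 21,800/1,485 = 14.7 months.
Product A: score 580 < 720; DTI 34.6% ≤ 36% → does not qualify.
Product B: score 580 < 600; DTI 34.6% ≤ 36% → does not qualify.
Product C: score 580 < 640; DTI 34.6% ≤ 45%; reserves 14.7 ≥ 2 mo → does not qualify.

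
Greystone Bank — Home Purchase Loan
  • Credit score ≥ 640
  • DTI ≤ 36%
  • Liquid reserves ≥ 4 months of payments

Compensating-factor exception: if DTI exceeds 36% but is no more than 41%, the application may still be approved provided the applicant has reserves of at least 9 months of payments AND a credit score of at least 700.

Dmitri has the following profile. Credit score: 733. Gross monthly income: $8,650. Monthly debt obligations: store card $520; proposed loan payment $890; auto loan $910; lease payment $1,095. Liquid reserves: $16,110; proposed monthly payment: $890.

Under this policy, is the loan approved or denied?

Credit score 733 ≥ 640 (meets base)
Total debts = (520 + 890 + 910 + 1,095) = 3,415. DTI: 3,415 ÷ 8,650 = 39.5%, over the 36% base limit.
Reserves = 16,110/890 = 18.1 months ≥ 4
DTI 39.5% is within the 36%–41% exception band; checking compensating factors.
Reserves 18.1 ≥ 9 months; credit score 733 ≥ 700.
Both compensating conditions met → exception applies.

Approved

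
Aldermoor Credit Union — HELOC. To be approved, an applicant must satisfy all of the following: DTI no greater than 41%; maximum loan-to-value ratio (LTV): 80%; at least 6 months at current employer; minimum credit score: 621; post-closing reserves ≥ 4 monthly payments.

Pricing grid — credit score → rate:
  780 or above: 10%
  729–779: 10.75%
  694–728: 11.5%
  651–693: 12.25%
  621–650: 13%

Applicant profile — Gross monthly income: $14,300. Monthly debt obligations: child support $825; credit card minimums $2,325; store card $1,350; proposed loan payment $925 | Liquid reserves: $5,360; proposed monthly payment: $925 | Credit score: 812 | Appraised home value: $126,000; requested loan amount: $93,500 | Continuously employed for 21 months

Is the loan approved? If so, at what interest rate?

Credit score 812 ≥ 621 (meets minimum)
Liquid reserves cover 5,360/925 = 5.8 months — ≥ 4 required
Total monthly debts = (825 + 2,325 + 1,350 + 925) = 5,425. DTI: 5,425 ÷ 14,300 = 37.9%, within the 41% cap
Employment 21 ≥ 6 months
LTV = 93,500/126,000 = 74.2% ≤ 80%
All requirements met. Score 812 falls in the 780 or above tier → 10%.

Approved at 10%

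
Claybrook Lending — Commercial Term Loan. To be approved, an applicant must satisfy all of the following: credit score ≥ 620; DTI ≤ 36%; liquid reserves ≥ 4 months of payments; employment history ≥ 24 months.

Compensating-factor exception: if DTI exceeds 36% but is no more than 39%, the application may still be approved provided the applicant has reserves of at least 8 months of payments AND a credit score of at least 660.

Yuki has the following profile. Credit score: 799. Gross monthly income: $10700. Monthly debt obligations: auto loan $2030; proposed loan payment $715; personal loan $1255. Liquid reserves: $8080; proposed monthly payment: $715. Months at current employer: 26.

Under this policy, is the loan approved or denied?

Credit score 799 ≥ 620 (meets base)
Total debts = (2,030 + 715 + 1,255) = 4,000. DTI: 4,000 ÷ 10,700 = 37.4%, over the 36% base limit.
Reserves: 8,080 ÷ 715 = 11.3 months (meets 4-month minimum)
Employment 26 ≥ 24 months
37.4% falls in the override range (36%–39%), so the compensating-factor test applies.
Override check — reserves: 11.3 mo (ok); score: 799 (ok).
Both compensating conditions met → exception applies.

Approved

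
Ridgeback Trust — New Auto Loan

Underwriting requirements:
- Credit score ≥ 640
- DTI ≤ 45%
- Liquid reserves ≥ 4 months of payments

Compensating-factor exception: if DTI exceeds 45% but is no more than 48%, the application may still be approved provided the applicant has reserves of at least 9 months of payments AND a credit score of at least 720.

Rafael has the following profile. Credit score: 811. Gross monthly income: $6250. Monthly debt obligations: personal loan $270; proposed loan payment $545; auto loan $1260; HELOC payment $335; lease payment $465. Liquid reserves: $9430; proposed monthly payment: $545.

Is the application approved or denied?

Approved

Credit score 811 ≥ 640 (meets base)
Total debts = (270 + 545 + 1,260 + 335 + 465) = 2,875. DTI: 2,875 ÷ 6,250 = 46%, over the 45% base limit.
Liquid reserves cover 9,430/545 = 17.3 months — ≥ 4 required
DTI 46% is within the 45%–48% exception band; checking compensating factors.
Reserves 17.3 ≥ 9 months; credit score 811 ≥ 720.
Both compensating conditions met → exception applies.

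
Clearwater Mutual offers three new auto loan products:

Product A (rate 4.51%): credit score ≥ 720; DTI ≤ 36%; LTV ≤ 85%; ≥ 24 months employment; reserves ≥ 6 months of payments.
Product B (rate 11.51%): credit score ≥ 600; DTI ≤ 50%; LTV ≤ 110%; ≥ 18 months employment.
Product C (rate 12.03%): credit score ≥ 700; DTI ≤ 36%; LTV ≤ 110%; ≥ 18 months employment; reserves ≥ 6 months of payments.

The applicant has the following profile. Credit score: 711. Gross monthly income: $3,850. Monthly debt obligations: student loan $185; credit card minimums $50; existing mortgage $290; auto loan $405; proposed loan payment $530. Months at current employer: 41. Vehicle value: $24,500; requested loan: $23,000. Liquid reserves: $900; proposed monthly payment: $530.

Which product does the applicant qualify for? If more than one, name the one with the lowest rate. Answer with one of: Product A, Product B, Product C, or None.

Total debts = (185 + 50 + 290 + 405 + 530) = 1,460; DTI = 1,460/3,850 = 37.9%.
LTV = 23,000/24,500 = 93.9%.
Reserves = 900/530 = 1.7 months.
Product A: score 711 < 720; DTI 37.9% > 36%; LTV 93.9% > 85%; employment 41 ≥ 24 mo; reserves 1.7 < 6 mo → does not qualify.
Product B: score 711 ≥ 600; DTI 37.9% ≤ 50%; LTV 93.9% ≤ 110%; employment 41 ≥ 18 mo → qualifies.
Product C: score 711 ≥ 700; DTI 37.9% > 36%; LTV 93.9% ≤ 110%; employment 41 ≥ 18 mo; reserves 1.7 < 6 mo → does not qualify.

Product B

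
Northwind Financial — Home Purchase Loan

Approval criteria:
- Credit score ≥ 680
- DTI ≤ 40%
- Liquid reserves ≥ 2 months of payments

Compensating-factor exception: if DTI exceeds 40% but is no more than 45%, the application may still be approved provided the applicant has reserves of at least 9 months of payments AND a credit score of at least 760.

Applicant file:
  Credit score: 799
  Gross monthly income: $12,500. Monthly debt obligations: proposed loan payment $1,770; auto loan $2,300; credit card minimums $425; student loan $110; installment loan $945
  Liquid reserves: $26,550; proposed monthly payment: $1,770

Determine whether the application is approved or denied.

Credit score 799 ≥ 680 (meets base)
Total debts = (1,770 + 2,300 + 425 + 110 + 945) = 5,550. DTI: 5,550 ÷ 12,500 = 44.4%, over the 40% base limit.
Liquid reserves cover 26,550/1,770 = 15.0 months — ≥ 2 required
44.4% falls in the override range (40%–45%), so the compensating-factor test applies.
Override check — reserves: 15.0 mo (ok); score: 799 (ok).
Both override conditions satisfied; DTI exception granted.

Approved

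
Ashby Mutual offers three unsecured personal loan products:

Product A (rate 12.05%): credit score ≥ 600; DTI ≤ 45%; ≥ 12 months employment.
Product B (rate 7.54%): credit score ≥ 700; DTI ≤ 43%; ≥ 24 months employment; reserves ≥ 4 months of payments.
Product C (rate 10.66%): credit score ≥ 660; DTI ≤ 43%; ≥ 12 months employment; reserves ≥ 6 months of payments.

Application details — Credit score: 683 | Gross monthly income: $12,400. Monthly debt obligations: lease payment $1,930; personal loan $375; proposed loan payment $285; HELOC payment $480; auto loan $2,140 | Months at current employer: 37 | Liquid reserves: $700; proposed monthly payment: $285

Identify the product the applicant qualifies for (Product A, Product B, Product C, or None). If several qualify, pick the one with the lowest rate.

Total debts = (1,930 + 375 + 285 + 480 + 2,140) = 5,210; DTI = 5,210/12,400 = 42%.
Reserves = 700/285 = 2.5 months.
Product A: score 683 ≥ 600; DTI 42% ≤ 45%; employment 37 ≥ 12 mo → qualifies.
Product B: score 683 < 700; DTI 42% ≤ 43%; employment 37 ≥ 24 mo; reserves 2.5 < 4 mo → does not qualify.
Product C: score 683 ≥ 660; DTI 42% ≤ 43%; employment 37 ≥ 12 mo; reserves 2.5 < 6 mo → does not qualify.

Product A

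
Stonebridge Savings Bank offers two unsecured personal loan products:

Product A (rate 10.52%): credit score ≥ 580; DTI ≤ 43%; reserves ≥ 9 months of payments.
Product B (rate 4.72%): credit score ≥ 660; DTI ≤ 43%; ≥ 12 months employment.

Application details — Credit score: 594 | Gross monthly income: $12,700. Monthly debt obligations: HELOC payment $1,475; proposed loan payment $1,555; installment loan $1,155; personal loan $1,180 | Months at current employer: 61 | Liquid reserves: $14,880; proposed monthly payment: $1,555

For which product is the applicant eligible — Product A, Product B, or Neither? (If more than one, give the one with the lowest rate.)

Total debts = (1,475 + 1,555 + 1,155 + 1,180) = 5,365; DTI = 5,365/12,700 = 42.2%.
Reserves = 14,880/1,555 = 9.6 months.
Product A: score 594 ≥ 580; DTI 42.2% ≤ 43%; reserves 9.6 ≥ 9 mo → qualifies.
Product B: score 594 < 660; DTI 42.2% ≤ 43%; employment 61 ≥ 12 mo → does not qualify.

Product A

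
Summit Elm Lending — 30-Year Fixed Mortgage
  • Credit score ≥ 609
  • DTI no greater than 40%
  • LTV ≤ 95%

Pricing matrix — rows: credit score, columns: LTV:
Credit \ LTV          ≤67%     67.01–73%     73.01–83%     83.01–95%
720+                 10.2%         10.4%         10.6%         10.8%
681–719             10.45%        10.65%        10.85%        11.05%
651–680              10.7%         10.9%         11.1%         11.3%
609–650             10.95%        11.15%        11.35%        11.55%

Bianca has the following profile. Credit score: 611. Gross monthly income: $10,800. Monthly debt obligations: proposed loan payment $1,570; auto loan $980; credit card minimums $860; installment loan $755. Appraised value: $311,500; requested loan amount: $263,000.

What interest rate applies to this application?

Credit score 611 ≥ 609; Total monthly debts = (1,570 + 980 + 860 + 755) = 4,165. Debt-to-income = 4,165/10,800 = 38.6% — meets 40% limit
LTV: 263,000 ÷ 311,500 = 84.4%, within 95% cap
Score 611 is in the 609–650 band; LTV 84.4% is in the 83.01–95% band → 11.55%.

11.55%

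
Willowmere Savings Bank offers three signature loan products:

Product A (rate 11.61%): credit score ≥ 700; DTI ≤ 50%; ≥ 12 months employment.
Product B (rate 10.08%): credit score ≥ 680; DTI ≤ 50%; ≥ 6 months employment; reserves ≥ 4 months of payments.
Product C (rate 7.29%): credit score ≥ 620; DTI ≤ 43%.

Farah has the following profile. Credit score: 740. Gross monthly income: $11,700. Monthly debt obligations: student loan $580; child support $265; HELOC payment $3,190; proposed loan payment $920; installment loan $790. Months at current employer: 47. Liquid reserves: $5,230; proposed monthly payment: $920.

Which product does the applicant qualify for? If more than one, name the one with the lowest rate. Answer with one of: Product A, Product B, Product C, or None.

Total debts = (580 + 265 + 3,190 + 920 + 790) = 5,745; DTI = 5,745/11,700 = 49.1%.
Reserves = 5,230/920 = 5.7 months.
Product A: score 740 ≥ 700; DTI 49.1% ≤ 50%; employment 47 ≥ 12 mo → qualifies.
Product B: score 740 ≥ 680; DTI 49.1% ≤ 50%; employment 47 ≥ 6 mo; reserves 5.7 ≥ 4 mo → qualifies.
Product C: score 740 ≥ 620; DTI 49.1% > 43% → does not qualify.
Qualifying: Product A, Product B. Lowest rate is 10.08% → Product B.

Product B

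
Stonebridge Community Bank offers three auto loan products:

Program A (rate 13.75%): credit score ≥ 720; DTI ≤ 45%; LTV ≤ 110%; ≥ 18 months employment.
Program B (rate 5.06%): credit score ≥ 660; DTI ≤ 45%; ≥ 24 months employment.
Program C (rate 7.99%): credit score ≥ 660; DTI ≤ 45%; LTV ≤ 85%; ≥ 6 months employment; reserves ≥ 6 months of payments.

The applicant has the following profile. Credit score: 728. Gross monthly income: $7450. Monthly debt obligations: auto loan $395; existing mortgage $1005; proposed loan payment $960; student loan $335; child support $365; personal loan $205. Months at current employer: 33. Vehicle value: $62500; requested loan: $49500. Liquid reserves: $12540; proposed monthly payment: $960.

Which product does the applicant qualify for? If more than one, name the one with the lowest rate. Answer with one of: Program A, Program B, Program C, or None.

Program B

Total debts = (395 + 1,005 + 960 + 335 + 365 + 205) = 3,265; DTI = 3,265/7,450 = 43.8%.
LTV = 49,500/62,500 = 79.2%.
Reserves = 12,540/960 = 13.1 months.
Program A: score 728 ≥ 720; DTI 43.8% ≤ 45%; LTV 79.2% ≤ 110%; employment 33 ≥ 18 mo → qualifies.
Program B: score 728 ≥ 660; DTI 43.8% ≤ 45%; employment 33 ≥ 24 mo → qualifies.
Program C: score 728 ≥ 660; DTI 43.8% ≤ 45%; LTV 79.2% ≤ 85%; employment 33 ≥ 6 mo; reserves 13.1 ≥ 6 mo → qualifies.
Qualifying: Program A, Program B, Program C. Lowest rate is 5.06% → Program B.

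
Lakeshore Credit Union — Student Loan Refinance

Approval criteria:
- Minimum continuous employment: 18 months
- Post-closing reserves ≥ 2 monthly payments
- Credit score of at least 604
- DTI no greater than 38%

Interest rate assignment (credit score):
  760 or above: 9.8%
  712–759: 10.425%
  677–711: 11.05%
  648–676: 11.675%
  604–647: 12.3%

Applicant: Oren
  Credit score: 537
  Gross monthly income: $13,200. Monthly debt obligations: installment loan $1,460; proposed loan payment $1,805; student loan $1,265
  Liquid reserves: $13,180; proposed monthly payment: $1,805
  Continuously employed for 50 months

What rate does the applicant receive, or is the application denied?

Denied

Credit score 537 < 604 (below minimum)
Total monthly debts = (1,460 + 1,805 + 1,265) = 4,530. DTI: 4,530 ÷ 13,200 = 34.3%, within the 38% cap
Employment 50 ≥ 18 months
Reserves: 13,180 ÷ 1,805 = 7.3 months (meets 2-month minimum)
Not all requirements met → denied.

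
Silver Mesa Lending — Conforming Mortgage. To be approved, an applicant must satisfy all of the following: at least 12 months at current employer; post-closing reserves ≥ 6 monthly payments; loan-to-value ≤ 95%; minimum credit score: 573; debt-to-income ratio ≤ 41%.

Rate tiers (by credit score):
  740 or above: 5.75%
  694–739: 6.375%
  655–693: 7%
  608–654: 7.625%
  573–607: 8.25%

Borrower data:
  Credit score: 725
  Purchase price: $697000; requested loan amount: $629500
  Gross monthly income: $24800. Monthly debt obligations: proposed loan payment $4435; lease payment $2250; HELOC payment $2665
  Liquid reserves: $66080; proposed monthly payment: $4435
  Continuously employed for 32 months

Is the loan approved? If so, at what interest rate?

Approved at 6.375%

Credit score 725 ≥ 573 (meets minimum)
Total monthly debts = (4,435 + 2,250 + 2,665) = 9,350. DTI: 9,350 ÷ 24,800 = 37.7%, within the 41% cap
Reserves: 66,080 ÷ 4,435 = 14.9 months (meets 6-month minimum)
Employment 32 ≥ 12 months
Loan-to-value = 629,500/697,000 = 90.3% — pass (95% max)
All requirements met. Score 725 falls in the 694–739 tier → 6.375%.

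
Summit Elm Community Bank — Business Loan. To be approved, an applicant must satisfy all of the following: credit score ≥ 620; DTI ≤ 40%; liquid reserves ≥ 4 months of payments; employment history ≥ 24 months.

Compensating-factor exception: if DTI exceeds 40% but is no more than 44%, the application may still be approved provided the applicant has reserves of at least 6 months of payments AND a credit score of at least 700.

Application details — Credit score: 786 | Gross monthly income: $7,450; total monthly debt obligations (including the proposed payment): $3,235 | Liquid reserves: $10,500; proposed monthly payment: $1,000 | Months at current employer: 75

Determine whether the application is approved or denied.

Approved

Credit score 786 ≥ 620 (meets base)
DTI = 3,235/7,450 = 43.4% > 40% — standard DTI limit exceeded.
Liquid reserves cover 10,500/1,000 = 10.5 months — ≥ 4 required
Employment 75 ≥ 24 months
43.4% falls in the override range (40%–44%), so the compensating-factor test applies.
Override check — reserves: 10.5 mo (ok); score: 786 (ok).
Both override conditions satisfied; DTI exception granted.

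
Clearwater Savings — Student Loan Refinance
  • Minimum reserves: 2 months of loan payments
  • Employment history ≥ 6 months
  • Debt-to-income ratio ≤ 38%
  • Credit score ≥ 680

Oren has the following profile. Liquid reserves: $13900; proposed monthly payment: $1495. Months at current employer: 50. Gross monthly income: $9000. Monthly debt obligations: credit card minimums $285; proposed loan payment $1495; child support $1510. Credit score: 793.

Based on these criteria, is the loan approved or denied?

Approved

Reserves: 13,900 ÷ 1,495 = 9.3 months (meets 2-month minimum)
Employment 50 ≥ 6 months
Total monthly debts = (285 + 1,495 + 1,510) = 3,290. DTI: 3,290 ÷ 9,000 = 36.6%, within the 38% cap
Credit score 793 ≥ 680 (meets)
All criteria satisfied.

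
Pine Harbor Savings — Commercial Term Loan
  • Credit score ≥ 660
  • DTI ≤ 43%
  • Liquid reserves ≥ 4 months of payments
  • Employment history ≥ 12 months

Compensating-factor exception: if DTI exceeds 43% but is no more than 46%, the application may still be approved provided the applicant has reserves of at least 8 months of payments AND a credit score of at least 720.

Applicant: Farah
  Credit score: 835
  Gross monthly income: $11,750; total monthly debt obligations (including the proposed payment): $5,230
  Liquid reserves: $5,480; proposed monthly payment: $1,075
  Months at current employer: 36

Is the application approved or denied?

Credit score 835 ≥ 660 (meets base)
DTI = 5,230/11,750 = 44.5% > 43% — standard DTI limit exceeded.
Reserves = 5,480/1,075 = 5.1 months ≥ 4
Employment 36 ≥ 12 months
DTI 44.5% is within the 43%–46% exception band; checking compensating factors.
Override check — reserves: 5.1 mo (short of 8); score: 835 (ok).
Compensating-factor requirement not fully met.

Denied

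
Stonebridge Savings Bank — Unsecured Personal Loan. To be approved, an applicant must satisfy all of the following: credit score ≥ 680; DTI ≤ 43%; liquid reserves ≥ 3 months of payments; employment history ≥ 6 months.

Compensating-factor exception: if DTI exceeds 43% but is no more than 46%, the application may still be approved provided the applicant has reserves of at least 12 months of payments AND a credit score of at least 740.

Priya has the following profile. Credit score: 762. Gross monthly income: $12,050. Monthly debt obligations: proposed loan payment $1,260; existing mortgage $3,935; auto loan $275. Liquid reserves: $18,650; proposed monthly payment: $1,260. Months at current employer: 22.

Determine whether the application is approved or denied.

Credit score 762 ≥ 680 (meets base)
Total debts = (1,260 + 3,935 + 275) = 5,470. DTI: 5,470 ÷ 12,050 = 45.4%, over the 43% base limit.
Reserves = 18,650/1,260 = 14.8 months ≥ 3
Employment 22 ≥ 6 months
DTI 45.4% is within the 43%–46% exception band; checking compensating factors.
Reserves 14.8 ≥ 12 months; credit score 762 ≥ 740.
Both compensating conditions met → exception applies.

Approved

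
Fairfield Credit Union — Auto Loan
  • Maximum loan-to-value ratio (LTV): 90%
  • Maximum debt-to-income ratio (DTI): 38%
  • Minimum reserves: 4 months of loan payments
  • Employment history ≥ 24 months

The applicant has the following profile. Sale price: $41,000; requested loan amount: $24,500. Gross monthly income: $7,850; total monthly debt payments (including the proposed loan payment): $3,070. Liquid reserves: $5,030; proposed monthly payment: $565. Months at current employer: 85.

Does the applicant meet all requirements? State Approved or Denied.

LTV: 24,500 ÷ 41,000 = 59.8%, within 90% cap
DTI = 3,070/7,850 = 39.1% > 38%
Liquid reserves cover 5,030/565 = 8.9 months — ≥ 4 required
Employment 85 ≥ 24 months
Fails on DTI.

Denied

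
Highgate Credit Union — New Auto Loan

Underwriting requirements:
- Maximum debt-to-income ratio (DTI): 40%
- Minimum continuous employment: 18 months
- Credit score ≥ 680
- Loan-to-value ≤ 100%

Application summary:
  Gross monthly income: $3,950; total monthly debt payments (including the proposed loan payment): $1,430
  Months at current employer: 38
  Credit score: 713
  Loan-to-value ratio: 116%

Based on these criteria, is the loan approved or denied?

Denied

Debt-to-income = 1,430/3,950 = 36.2% — meets 40% limit
Employment 38 ≥ 18 months
Credit score 713 ≥ 680 (meets)
LTV 116% — over 100%
Fails on LTV.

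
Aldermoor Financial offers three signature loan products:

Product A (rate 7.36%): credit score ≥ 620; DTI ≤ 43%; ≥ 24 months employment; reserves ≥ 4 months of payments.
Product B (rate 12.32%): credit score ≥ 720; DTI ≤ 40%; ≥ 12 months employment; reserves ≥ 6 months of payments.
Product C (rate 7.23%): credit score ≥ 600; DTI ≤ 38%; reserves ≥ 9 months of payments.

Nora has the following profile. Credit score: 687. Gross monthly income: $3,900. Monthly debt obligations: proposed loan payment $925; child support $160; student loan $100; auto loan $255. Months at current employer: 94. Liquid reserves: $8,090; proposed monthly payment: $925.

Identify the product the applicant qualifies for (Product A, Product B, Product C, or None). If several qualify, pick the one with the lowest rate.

Total debts = (925 + 160 + 100 + 255) = 1,440; DTI = 1,440/3,900 = 36.9%.
Reserves = 8,090/925 = 8.7 months.
Product A: score 687 ≥ 620; DTI 36.9% ≤ 43%; employment 94 ≥ 24 mo; reserves 8.7 ≥ 4 mo → qualifies.
Product B: score 687 < 720; DTI 36.9% ≤ 40%; employment 94 ≥ 12 mo; reserves 8.7 ≥ 6 mo → does not qualify.
Product C: score 687 ≥ 600; DTI 36.9% ≤ 38%; reserves 8.7 < 9 mo → does not qualify.

Product A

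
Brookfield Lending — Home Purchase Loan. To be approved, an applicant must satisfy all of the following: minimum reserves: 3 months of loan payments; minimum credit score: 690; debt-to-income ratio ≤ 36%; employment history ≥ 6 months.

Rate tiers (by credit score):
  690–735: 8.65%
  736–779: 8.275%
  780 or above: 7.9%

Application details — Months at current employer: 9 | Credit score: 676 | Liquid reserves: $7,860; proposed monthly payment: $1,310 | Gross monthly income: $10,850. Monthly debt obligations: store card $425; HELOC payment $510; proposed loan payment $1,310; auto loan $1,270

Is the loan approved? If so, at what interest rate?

Credit score 676 < 690 (below minimum)
Employment 9 ≥ 6 months
Reserves = 7,860/1,310 = 6.0 months ≥ 3
Total monthly debts = (425 + 510 + 1,310 + 1,270) = 3,515. DTI = 3,515/10,850 = 32.4% ≤ 36%
Not all requirements met → denied.

Denied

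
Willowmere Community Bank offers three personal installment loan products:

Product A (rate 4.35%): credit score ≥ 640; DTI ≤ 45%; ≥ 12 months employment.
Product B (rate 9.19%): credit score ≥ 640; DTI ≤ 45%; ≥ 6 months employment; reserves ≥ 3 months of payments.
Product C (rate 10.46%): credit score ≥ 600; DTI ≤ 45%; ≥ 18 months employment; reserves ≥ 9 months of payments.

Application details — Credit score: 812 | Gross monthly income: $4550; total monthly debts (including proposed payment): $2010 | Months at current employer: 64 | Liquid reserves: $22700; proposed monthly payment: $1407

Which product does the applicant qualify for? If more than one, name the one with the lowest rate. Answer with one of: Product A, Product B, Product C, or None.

DTI = 2,010/4,550 = 44.2%.
Reserves = 22,700/1,407 = 16.1 months.
Product A: score 812 ≥ 640; DTI 44.2% ≤ 45%; employment 64 ≥ 12 mo → qualifies.
Product B: score 812 ≥ 640; DTI 44.2% ≤ 45%; employment 64 ≥ 6 mo; reserves 16.1 ≥ 3 mo → qualifies.
Product C: score 812 ≥ 600; DTI 44.2% ≤ 45%; employment 64 ≥ 18 mo; reserves 16.1 ≥ 9 mo → qualifies.
Qualifying: Product A, Product B, Product C. Lowest rate is 4.35% → Product A.

Product A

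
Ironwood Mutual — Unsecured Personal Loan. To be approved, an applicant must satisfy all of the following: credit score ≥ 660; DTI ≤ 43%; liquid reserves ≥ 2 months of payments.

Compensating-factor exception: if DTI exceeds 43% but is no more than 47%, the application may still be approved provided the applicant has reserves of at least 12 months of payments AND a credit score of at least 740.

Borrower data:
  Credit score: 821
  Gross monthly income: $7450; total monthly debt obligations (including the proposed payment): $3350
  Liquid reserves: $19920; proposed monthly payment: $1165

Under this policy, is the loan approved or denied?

Approved

Credit score 821 ≥ 660 (meets base)
DTI = 3,350/7,450 = 45% > 43% — standard DTI limit exceeded.
Reserves = 19,920/1,165 = 17.1 months ≥ 2
45% falls in the override range (43%–47%), so the compensating-factor test applies.
Override check — reserves: 17.1 mo (ok); score: 821 (ok).
Both compensating conditions met → exception applies.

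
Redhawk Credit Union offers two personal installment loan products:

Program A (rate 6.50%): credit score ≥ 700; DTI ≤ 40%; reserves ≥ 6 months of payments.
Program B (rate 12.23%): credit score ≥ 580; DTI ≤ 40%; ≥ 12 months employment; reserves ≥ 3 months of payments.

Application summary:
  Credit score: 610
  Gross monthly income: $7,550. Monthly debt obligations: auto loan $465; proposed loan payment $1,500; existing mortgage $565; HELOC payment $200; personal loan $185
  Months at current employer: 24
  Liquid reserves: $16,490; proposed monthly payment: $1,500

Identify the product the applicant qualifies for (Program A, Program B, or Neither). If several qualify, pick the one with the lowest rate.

Program B

Total debts = (465 + 1,500 + 565 + 200 + 185) = 2,915; DTI = 2,915/7,550 = 38.6%.
Reserves = 16,490/1,500 = 11.0 months.
Program A: score 610 < 700; DTI 38.6% ≤ 40%; reserves 11.0 ≥ 6 mo → does not qualify.
Program B: score 610 ≥ 580; DTI 38.6% ≤ 40%; employment 24 ≥ 12 mo; reserves 11.0 ≥ 3 mo → qualifies.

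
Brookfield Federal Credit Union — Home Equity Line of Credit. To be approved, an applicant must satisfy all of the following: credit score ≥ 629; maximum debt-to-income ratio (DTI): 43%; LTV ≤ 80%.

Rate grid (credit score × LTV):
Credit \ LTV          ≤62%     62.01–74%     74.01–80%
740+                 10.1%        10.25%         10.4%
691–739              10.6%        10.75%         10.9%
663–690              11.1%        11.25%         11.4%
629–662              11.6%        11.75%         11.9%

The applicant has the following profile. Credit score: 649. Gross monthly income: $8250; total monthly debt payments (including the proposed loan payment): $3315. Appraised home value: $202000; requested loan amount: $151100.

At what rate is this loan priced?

11.9%

Credit score 649 ≥ 629; DTI: 3,315 ÷ 8,250 = 40.2%, within the 43% cap
LTV = 151,100/202,000 = 74.8% ≤ 80%
Row: 649 falls in 629–662. Column: 74.8% falls in 74.01–80%. Rate = 11.9%.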